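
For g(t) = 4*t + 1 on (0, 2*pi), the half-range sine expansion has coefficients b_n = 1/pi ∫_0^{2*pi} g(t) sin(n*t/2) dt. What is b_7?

b_7 = 1/pi ∫_0^{2*pi} (4*t + 1) sin(7*t/2) dt.
Integrating by parts (boundary term plus one more integral), an antiderivative of (4*t + 1) sin(7*t/2) is -8*t*cos(7*t/2)/7 + 16*sin(7*t/2)/49 - 2*cos(7*t/2)/7; evaluating from 0 to 2*pi: ∫_{0}^{2*pi} (4*t + 1) sin(7*t/2) dt = (2/7 + 16*pi/7) - (-2/7) = 4/7 + 16*pi/7.
Hence b_7 = (1/pi)·(4/7 + 16*pi/7) = 4*(1 + 4*pi)/(7*pi).

4*(1 + 4*pi)/(7*pi)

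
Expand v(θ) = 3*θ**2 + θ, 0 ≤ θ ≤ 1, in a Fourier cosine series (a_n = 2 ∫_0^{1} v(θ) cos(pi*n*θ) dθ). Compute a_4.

3/(4*pi**2)

a_4 = 2 ∫_0^{1} (3*θ**2 + θ) cos(4*pi*θ) dθ.
Integrating by parts twice (tabular method), an antiderivative of (3*θ**2 + θ) cos(4*pi*θ) is 3*θ**2*sin(4*pi*θ)/(4*pi) + θ*sin(4*pi*θ)/(4*pi) + 3*θ*cos(4*pi*θ)/(8*pi**2) - 3*sin(4*pi*θ)/(32*pi**3) + cos(4*pi*θ)/(16*pi**2); evaluating from 0 to 1: ∫_{0}^{1} (3*θ**2 + θ) cos(4*pi*θ) dθ = (7/(16*pi**2)) - (1/(16*pi**2)) = 3/(8*pi**2).
Hence a_4 = 2·(3/(8*pi**2)) = 3/(4*pi**2).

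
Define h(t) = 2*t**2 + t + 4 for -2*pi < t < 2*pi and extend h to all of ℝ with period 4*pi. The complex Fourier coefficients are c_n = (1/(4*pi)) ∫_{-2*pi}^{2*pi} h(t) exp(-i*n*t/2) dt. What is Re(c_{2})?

Since h is real-valued, Re(c_{2}) = (1/(4*pi)) ∫_{-2*pi}^{2*pi} h(t) cos(t) dt = a_{2}/2.
Integrating by parts twice (tabular method), an antiderivative of (2*t**2 + t + 4) cos(t) is 2*t**2*sin(t) + t*sin(t) + 4*t*cos(t) + cos(t); evaluating from -2*pi to 2*pi: ∫_{-2*pi}^{2*pi} (2*t**2 + t + 4) cos(t) dt = (1 + 8*pi) - (1 - 8*pi) = 16*pi.
Hence Re(c_{2}) = (1/(4*pi))·(16*pi) = 4.

4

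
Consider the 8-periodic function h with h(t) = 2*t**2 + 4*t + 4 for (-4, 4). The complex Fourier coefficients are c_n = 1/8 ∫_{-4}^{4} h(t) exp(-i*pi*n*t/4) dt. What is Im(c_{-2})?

-8/pi

Since h is real-valued, Im(c_{-2}) = -1/8 ∫_{-4}^{4} h(t) sin(-pi*t/2) dt = b_{2}/2.
Integrating by parts twice (tabular method), an antiderivative of (2*t**2 + 4*t + 4) sin(-pi*t/2) is 4*t**2*cos(pi*t/2)/pi - 16*t*sin(pi*t/2)/pi**2 + 8*t*cos(pi*t/2)/pi - 16*sin(pi*t/2)/pi**2 - 32*cos(pi*t/2)/pi**3 + 8*cos(pi*t/2)/pi; evaluating from -4 to 4: ∫_{-4}^{4} (2*t**2 + 4*t + 4) sin(-pi*t/2) dt = (-32/pi**3 + 104/pi) - (-32/pi**3 + 40/pi) = 64/pi.
Hence Im(c_{-2}) = (-1/8)·(64/pi) = -8/pi.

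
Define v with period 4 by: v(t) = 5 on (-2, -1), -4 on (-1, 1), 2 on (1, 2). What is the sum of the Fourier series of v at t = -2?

7/2

t = -2 differs from t = 2 by -1 full period(s), and the series is 4-periodic.
At t = 2 the one-sided limits are v(2^-) = 2 and v(2^+) = 5.
By Dirichlet's theorem the series converges to their average, [(2) + (5)]/2 = 7/2.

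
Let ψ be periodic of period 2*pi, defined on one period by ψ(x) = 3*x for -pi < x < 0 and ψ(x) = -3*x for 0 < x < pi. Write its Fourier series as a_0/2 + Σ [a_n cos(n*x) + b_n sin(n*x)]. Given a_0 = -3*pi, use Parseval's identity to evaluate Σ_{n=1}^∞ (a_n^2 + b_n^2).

3*pi**2/2

Parseval: a_0^2/2 + Σ_{n≥1} (a_n^2+b_n^2) = 1/pi ∫_{-pi}^{pi} ψ(x)^2 dx = 6*pi**2.
Subtract a_0^2/2 = 9*pi**2/2: Σ (a_n^2+b_n^2) = 3*pi**2/2.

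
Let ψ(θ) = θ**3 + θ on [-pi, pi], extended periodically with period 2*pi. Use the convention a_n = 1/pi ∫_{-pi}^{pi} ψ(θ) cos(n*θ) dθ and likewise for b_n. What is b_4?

b_4 = 1/pi ∫_{-pi}^{pi} ψ(θ) sin(4*θ) dθ.
ψ is odd and sin(4*θ) is odd, so the integrand is even and b_4 = 2/pi ∫_0^{pi} ψ(θ) sin(4*θ) dθ.
Integrating by parts three times (tabular method), an antiderivative of (θ**3 + θ) sin(4*θ) is -θ**3*cos(4*θ)/4 + 3*θ**2*sin(4*θ)/16 - 5*θ*cos(4*θ)/32 + 5*sin(4*θ)/128; evaluating from 0 to pi: ∫_{0}^{pi} (θ**3 + θ) sin(4*θ) dθ = (-pi*(5 + 8*pi**2)/32) - (0) = -pi*(5 + 8*pi**2)/32.
Hence b_4 = (2/pi)·(-pi*(5 + 8*pi**2)/32) = -pi**2/2 - 5/16.

-pi**2/2 - 5/16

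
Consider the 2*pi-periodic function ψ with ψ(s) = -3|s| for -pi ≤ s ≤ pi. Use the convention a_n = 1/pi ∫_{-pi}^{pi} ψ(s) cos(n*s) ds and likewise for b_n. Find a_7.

12/(49*pi)

a_7 = 1/pi ∫_{-pi}^{pi} ψ(s) cos(7*s) ds.
ψ is even and cos(7*s) is even, so the integrand is even and a_7 = 2/pi ∫_0^{pi} ψ(s) cos(7*s) ds.
Integrating by parts (boundary term plus one more integral), an antiderivative of (-3*s) cos(7*s) is -3*s*sin(7*s)/7 - 3*cos(7*s)/49; evaluating from 0 to pi: ∫_{0}^{pi} (-3*s) cos(7*s) ds = (3/49) - (-3/49) = 6/49.
Hence a_7 = (2/pi)·(6/49) = 12/(49*pi).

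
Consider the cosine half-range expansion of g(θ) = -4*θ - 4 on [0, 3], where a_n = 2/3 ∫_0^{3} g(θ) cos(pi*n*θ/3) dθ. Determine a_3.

16/(3*pi**2)

a_3 = 2/3 ∫_0^{3} (-4*θ - 4) cos(pi*θ) dθ.
Integrating by parts (boundary term plus one more integral), an antiderivative of (-4*θ - 4) cos(pi*θ) is -4*θ*sin(pi*θ)/pi - 4*sin(pi*θ)/pi - 4*cos(pi*θ)/pi**2; evaluating from 0 to 3: ∫_{0}^{3} (-4*θ - 4) cos(pi*θ) dθ = (4/pi**2) - (-4/pi**2) = 8/pi**2.
Hence a_3 = (2/3)·(8/pi**2) = 16/(3*pi**2).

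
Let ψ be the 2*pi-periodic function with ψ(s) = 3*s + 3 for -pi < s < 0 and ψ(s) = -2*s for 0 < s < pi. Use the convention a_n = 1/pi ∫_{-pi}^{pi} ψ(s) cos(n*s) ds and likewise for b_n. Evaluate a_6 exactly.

a_6 = 1/pi ∫_{-pi}^{pi} ψ(s) cos(6*s) ds.
Split the integral at the breakpoints.
Integrating by parts (boundary term plus one more integral), an antiderivative of (3*s + 3) cos(6*s) is s*sin(6*s)/2 + sin(6*s)/2 + cos(6*s)/12; evaluating from -pi to 0: ∫_{-pi}^{0} (3*s + 3) cos(6*s) ds = (1/12) - (1/12) = 0.
Integrating by parts (boundary term plus one more integral), an antiderivative of (-2*s) cos(6*s) is -s*sin(6*s)/3 - cos(6*s)/18; evaluating from 0 to pi: ∫_{0}^{pi} (-2*s) cos(6*s) ds = (-1/18) - (-1/18) = 0.
Summing the pieces and multiplying by (1/pi) gives a_6 = 0.

0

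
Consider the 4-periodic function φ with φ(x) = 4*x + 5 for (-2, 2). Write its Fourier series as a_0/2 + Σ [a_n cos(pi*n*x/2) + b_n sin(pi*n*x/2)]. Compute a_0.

a_0 = 1/2 ∫_{-2}^{2} φ(x) dx = 1/2 · (20) = 10.

10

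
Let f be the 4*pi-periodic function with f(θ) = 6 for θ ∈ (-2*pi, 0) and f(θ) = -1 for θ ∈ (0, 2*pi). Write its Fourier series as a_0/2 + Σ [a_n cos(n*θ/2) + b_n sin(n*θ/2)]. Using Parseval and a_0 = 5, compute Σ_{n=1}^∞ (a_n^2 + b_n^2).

Parseval: a_0^2/2 + Σ_{n≥1} (a_n^2+b_n^2) = (1/(2*pi)) ∫_{-2*pi}^{2*pi} f(θ)^2 dθ = 37.
Subtract a_0^2/2 = 25/2: Σ (a_n^2+b_n^2) = 49/2.

49/2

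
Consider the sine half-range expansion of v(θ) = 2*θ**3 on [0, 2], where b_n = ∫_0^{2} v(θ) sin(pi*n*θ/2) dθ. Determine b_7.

32*(-6 + 49*pi**2)/(343*pi**3)

b_7 = ∫_0^{2} (2*θ**3) sin(7*pi*θ/2) dθ.
Integrating by parts three times (tabular method), an antiderivative of (2*θ**3) sin(7*pi*θ/2) is -4*θ**3*cos(7*pi*θ/2)/(7*pi) + 24*θ**2*sin(7*pi*θ/2)/(49*pi**2) + 96*θ*cos(7*pi*θ/2)/(343*pi**3) - 192*sin(7*pi*θ/2)/(2401*pi**4); evaluating from 0 to 2: ∫_{0}^{2} (2*θ**3) sin(7*pi*θ/2) dθ = (32*(-6 + 49*pi**2)/(343*pi**3)) - (0) = 32*(-6 + 49*pi**2)/(343*pi**3).
Hence b_7 = 32*(-6 + 49*pi**2)/(343*pi**3).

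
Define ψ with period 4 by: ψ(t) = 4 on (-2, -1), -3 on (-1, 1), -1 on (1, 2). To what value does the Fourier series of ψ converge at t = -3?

-2

t = -3 differs from t = 1 by -1 full period(s), and the series is 4-periodic.
At t = 1 the one-sided limits are ψ(1^-) = -3 and ψ(1^+) = -1.
By Dirichlet's theorem the series converges to their average, [(-3) + (-1)]/2 = -2.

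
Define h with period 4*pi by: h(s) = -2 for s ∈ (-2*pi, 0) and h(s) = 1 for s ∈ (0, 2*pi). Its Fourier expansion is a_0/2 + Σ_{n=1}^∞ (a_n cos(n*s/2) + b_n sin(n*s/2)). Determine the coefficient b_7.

6/(7*pi)

b_7 = (1/(2*pi)) ∫_{-2*pi}^{2*pi} h(s) sin(7*s/2) ds.
Split the integral at the breakpoints.
Directly, an antiderivative of (-2) sin(7*s/2) is 4*cos(7*s/2)/7; evaluating from -2*pi to 0: ∫_{-2*pi}^{0} (-2) sin(7*s/2) ds = (4/7) - (-4/7) = 8/7.
Directly, an antiderivative of (1) sin(7*s/2) is -2*cos(7*s/2)/7; evaluating from 0 to 2*pi: ∫_{0}^{2*pi} (1) sin(7*s/2) ds = (2/7) - (-2/7) = 4/7.
Summing the pieces and multiplying by (1/(2*pi)) gives b_7 = 6/(7*pi).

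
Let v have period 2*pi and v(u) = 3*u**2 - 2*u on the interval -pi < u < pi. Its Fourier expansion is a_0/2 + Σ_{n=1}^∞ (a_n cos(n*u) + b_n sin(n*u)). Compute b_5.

-4/5

b_5 = 1/pi ∫_{-pi}^{pi} v(u) sin(5*u) du.
Integrating by parts twice (tabular method), an antiderivative of (3*u**2 - 2*u) sin(5*u) is -3*u**2*cos(5*u)/5 + 6*u*sin(5*u)/25 + 2*u*cos(5*u)/5 - 2*sin(5*u)/25 + 6*cos(5*u)/125; evaluating from -pi to pi: ∫_{-pi}^{pi} (3*u**2 - 2*u) sin(5*u) du = (-2*pi/5 - 6/125 + 3*pi**2/5) - (-6/125 + 2*pi/5 + 3*pi**2/5) = -4*pi/5.
Hence b_5 = (1/pi)·(-4*pi/5) = -4/5.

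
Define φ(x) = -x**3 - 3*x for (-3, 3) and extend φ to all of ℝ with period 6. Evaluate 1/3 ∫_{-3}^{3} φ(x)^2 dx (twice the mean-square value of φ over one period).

1/3 ∫_{-3}^{3} φ(x)^2 dx = 1/3 · (47952/35) = 15984/35.

15984/35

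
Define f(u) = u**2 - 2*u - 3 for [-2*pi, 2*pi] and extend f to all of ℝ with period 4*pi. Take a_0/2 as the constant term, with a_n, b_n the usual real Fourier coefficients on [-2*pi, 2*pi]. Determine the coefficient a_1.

a_1 = (1/(2*pi)) ∫_{-2*pi}^{2*pi} f(u) cos(u/2) du.
Integrating by parts twice (tabular method), an antiderivative of (u**2 - 2*u - 3) cos(u/2) is 2*u**2*sin(u/2) - 4*u*sin(u/2) + 8*u*cos(u/2) - 22*sin(u/2) - 8*cos(u/2); evaluating from -2*pi to 2*pi: ∫_{-2*pi}^{2*pi} (u**2 - 2*u - 3) cos(u/2) du = (8 - 16*pi) - (8 + 16*pi) = -32*pi.
Hence a_1 = (1/(2*pi))·(-32*pi) = -16.

-16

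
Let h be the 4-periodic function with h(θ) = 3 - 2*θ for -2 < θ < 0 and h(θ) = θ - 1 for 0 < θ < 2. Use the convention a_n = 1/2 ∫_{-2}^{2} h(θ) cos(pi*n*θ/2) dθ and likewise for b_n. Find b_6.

1/(3*pi)

b_6 = 1/2 ∫_{-2}^{2} h(θ) sin(3*pi*θ) dθ.
Split the integral at the breakpoints.
Integrating by parts (boundary term plus one more integral), an antiderivative of (3 - 2*θ) sin(3*pi*θ) is 2*θ*cos(3*pi*θ)/(3*pi) - 2*sin(3*pi*θ)/(9*pi**2) - cos(3*pi*θ)/pi; evaluating from -2 to 0: ∫_{-2}^{0} (3 - 2*θ) sin(3*pi*θ) dθ = (-1/pi) - (-7/(3*pi)) = 4/(3*pi).
Integrating by parts (boundary term plus one more integral), an antiderivative of (θ - 1) sin(3*pi*θ) is -θ*cos(3*pi*θ)/(3*pi) + sin(3*pi*θ)/(9*pi**2) + cos(3*pi*θ)/(3*pi); evaluating from 0 to 2: ∫_{0}^{2} (θ - 1) sin(3*pi*θ) dθ = (-1/(3*pi)) - (1/(3*pi)) = -2/(3*pi).
Summing the pieces and multiplying by (1/2) gives b_6 = 1/(3*pi).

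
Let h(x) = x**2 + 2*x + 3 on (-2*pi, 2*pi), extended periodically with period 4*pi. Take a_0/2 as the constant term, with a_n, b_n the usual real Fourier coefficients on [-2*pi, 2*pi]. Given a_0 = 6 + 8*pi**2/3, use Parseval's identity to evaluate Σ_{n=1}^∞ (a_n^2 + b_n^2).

Parseval: a_0^2/2 + Σ_{n≥1} (a_n^2+b_n^2) = (1/(2*pi)) ∫_{-2*pi}^{2*pi} h(x)^2 dx = 18 + 80*pi**2/3 + 32*pi**4/5.
Subtract a_0^2/2 = 2*(9 + 4*pi**2)**2/9: Σ (a_n^2+b_n^2) = 32*pi**2*(15 + 4*pi**2)/45.

32*pi**2*(15 + 4*pi**2)/45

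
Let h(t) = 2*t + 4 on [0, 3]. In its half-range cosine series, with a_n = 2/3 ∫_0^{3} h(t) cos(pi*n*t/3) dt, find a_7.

a_7 = 2/3 ∫_0^{3} (2*t + 4) cos(7*pi*t/3) dt.
Integrating by parts (boundary term plus one more integral), an antiderivative of (2*t + 4) cos(7*pi*t/3) is 6*t*sin(7*pi*t/3)/(7*pi) + 12*sin(7*pi*t/3)/(7*pi) + 18*cos(7*pi*t/3)/(49*pi**2); evaluating from 0 to 3: ∫_{0}^{3} (2*t + 4) cos(7*pi*t/3) dt = (-18/(49*pi**2)) - (18/(49*pi**2)) = -36/(49*pi**2).
Hence a_7 = (2/3)·(-36/(49*pi**2)) = -24/(49*pi**2).

-24/(49*pi**2)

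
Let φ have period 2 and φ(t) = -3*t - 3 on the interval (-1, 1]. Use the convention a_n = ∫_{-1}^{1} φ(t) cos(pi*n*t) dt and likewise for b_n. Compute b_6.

1/pi

b_6 = ∫_{-1}^{1} φ(t) sin(6*pi*t) dt.
Integrating by parts (boundary term plus one more integral), an antiderivative of (-3*t - 3) sin(6*pi*t) is t*cos(6*pi*t)/(2*pi) - sin(6*pi*t)/(12*pi**2) + cos(6*pi*t)/(2*pi); evaluating from -1 to 1: ∫_{-1}^{1} (-3*t - 3) sin(6*pi*t) dt = (1/pi) - (0) = 1/pi.
Hence b_6 = 1/pi.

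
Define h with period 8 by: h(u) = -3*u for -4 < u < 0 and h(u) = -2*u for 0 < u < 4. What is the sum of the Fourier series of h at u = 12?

u = 12 differs from u = -4 by 2 full period(s), and the series is 8-periodic.
At u = -4 the one-sided limits are h(-4^-) = -8 and h(-4^+) = 12.
By Dirichlet's theorem the series converges to their average, [(-8) + (12)]/2 = 2.

2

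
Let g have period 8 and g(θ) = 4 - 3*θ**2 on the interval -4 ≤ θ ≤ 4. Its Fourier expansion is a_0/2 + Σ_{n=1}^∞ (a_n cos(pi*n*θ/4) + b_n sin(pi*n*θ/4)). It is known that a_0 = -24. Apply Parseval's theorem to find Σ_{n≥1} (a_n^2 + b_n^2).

Parseval: a_0^2/2 + Σ_{n≥1} (a_n^2+b_n^2) = 1/4 ∫_{-4}^{4} g(θ)^2 dθ = 3488/5.
Subtract a_0^2/2 = 288: Σ (a_n^2+b_n^2) = 2048/5.

2048/5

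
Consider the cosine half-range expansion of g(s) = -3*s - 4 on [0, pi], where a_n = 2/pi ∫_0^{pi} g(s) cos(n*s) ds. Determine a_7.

12/(49*pi)

a_7 = 2/pi ∫_0^{pi} (-3*s - 4) cos(7*s) ds.
Integrating by parts (boundary term plus one more integral), an antiderivative of (-3*s - 4) cos(7*s) is -3*s*sin(7*s)/7 - 4*sin(7*s)/7 - 3*cos(7*s)/49; evaluating from 0 to pi: ∫_{0}^{pi} (-3*s - 4) cos(7*s) ds = (3/49) - (-3/49) = 6/49.
Hence a_7 = (2/pi)·(6/49) = 12/(49*pi).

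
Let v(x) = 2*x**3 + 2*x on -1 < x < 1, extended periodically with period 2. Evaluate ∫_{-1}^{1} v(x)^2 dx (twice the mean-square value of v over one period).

∫_{-1}^{1} v(x)^2 dx = 736/105.

736/105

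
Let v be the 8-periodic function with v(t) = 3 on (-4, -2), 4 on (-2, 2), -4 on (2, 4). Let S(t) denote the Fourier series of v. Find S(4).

t = 4 differs from t = -4 by 1 full period(s), and the series is 8-periodic.
At t = -4 the one-sided limits are v(-4^-) = -4 and v(-4^+) = 3.
By Dirichlet's theorem the series converges to their average, [(-4) + (3)]/2 = -1/2.

-1/2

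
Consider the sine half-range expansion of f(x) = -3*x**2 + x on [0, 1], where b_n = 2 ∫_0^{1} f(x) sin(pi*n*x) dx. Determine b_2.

2/pi

b_2 = 2 ∫_0^{1} (-3*x**2 + x) sin(2*pi*x) dx.
Integrating by parts twice (tabular method), an antiderivative of (-3*x**2 + x) sin(2*pi*x) is 3*x**2*cos(2*pi*x)/(2*pi) - 3*x*sin(2*pi*x)/(2*pi**2) - x*cos(2*pi*x)/(2*pi) + sin(2*pi*x)/(4*pi**2) - 3*cos(2*pi*x)/(4*pi**3); evaluating from 0 to 1: ∫_{0}^{1} (-3*x**2 + x) sin(2*pi*x) dx = ((-3/4 + pi**2)/pi**3) - (-3/(4*pi**3)) = 1/pi.
Hence b_2 = 2·(1/pi) = 2/pi.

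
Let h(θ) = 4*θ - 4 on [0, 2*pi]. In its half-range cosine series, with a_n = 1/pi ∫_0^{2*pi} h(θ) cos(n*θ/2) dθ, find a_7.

-32/(49*pi)

a_7 = 1/pi ∫_0^{2*pi} (4*θ - 4) cos(7*θ/2) dθ.
Integrating by parts (boundary term plus one more integral), an antiderivative of (4*θ - 4) cos(7*θ/2) is 8*θ*sin(7*θ/2)/7 - 8*sin(7*θ/2)/7 + 16*cos(7*θ/2)/49; evaluating from 0 to 2*pi: ∫_{0}^{2*pi} (4*θ - 4) cos(7*θ/2) dθ = (-16/49) - (16/49) = -32/49.
Hence a_7 = (1/pi)·(-32/49) = -32/(49*pi).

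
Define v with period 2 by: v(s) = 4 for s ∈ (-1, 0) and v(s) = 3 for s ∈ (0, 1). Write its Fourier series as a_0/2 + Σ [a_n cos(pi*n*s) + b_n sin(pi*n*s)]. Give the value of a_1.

a_1 = ∫_{-1}^{1} v(s) cos(pi*s) ds.
Split the integral at the breakpoints.
Directly, an antiderivative of (4) cos(pi*s) is 4*sin(pi*s)/pi; evaluating from -1 to 0: ∫_{-1}^{0} (4) cos(pi*s) ds = (0) - (0) = 0.
Directly, an antiderivative of (3) cos(pi*s) is 3*sin(pi*s)/pi; evaluating from 0 to 1: ∫_{0}^{1} (3) cos(pi*s) ds = (0) - (0) = 0.
Summing the pieces gives a_1 = 0.

0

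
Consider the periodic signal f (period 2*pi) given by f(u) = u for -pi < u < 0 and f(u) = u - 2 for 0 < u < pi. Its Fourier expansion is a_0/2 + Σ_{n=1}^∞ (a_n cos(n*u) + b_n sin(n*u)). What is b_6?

-1/3

b_6 = 1/pi ∫_{-pi}^{pi} f(u) sin(6*u) du.
Split the integral at the breakpoints.
Integrating by parts (boundary term plus one more integral), an antiderivative of (u) sin(6*u) is -u*cos(6*u)/6 + sin(6*u)/36; evaluating from -pi to 0: ∫_{-pi}^{0} (u) sin(6*u) du = (0) - (pi/6) = -pi/6.
Integrating by parts (boundary term plus one more integral), an antiderivative of (u - 2) sin(6*u) is -u*cos(6*u)/6 + sin(6*u)/36 + cos(6*u)/3; evaluating from 0 to pi: ∫_{0}^{pi} (u - 2) sin(6*u) du = (1/3 - pi/6) - (1/3) = -pi/6.
Summing the pieces and multiplying by (1/pi) gives b_6 = -1/3.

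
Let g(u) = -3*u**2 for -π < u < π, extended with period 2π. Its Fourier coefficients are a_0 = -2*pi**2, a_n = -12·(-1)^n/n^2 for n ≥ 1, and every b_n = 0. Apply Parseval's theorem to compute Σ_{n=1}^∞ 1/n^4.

pi**4/90

Parseval: a_0^2/2 + Σ a_n^2 = (1/π) ∫_{-π}^{π} g(u)^2 du = 18*pi**4/5.
Subtract a_0^2/2 = 2*pi**4: Σ a_n^2 = 8*pi**4/5.
Since a_n^2 = 144/n^4, Σ 1/n^4 = pi**4/90.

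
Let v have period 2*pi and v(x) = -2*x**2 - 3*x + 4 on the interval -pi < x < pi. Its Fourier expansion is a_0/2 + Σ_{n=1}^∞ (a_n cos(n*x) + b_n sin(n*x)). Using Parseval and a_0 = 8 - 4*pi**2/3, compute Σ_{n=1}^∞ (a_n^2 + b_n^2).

pi**2*(6 + 32*pi**2/45)

Parseval: a_0^2/2 + Σ_{n≥1} (a_n^2+b_n^2) = 1/pi ∫_{-pi}^{pi} v(x)^2 dx = -14*pi**2/3 + 32 + 8*pi**4/5.
Subtract a_0^2/2 = 8*(6 - pi**2)**2/9: Σ (a_n^2+b_n^2) = pi**2*(6 + 32*pi**2/45).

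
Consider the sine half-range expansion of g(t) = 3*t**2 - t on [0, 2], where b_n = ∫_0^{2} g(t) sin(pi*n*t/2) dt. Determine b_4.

b_4 = ∫_0^{2} (3*t**2 - t) sin(2*pi*t) dt.
Integrating by parts twice (tabular method), an antiderivative of (3*t**2 - t) sin(2*pi*t) is -3*t**2*cos(2*pi*t)/(2*pi) + 3*t*sin(2*pi*t)/(2*pi**2) + t*cos(2*pi*t)/(2*pi) - sin(2*pi*t)/(4*pi**2) + 3*cos(2*pi*t)/(4*pi**3); evaluating from 0 to 2: ∫_{0}^{2} (3*t**2 - t) sin(2*pi*t) dt = (-5/pi + 3/(4*pi**3)) - (3/(4*pi**3)) = -5/pi.
Hence b_4 = -5/pi.

-5/pi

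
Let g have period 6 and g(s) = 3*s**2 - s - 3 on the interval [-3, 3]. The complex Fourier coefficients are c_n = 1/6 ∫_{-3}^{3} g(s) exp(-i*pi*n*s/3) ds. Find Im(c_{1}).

Since g is real-valued, Im(c_{1}) = -1/6 ∫_{-3}^{3} g(s) sin(pi*s/3) ds = -b_{1}/2.
Integrating by parts twice (tabular method), an antiderivative of (3*s**2 - s - 3) sin(pi*s/3) is -9*s**2*cos(pi*s/3)/pi + 54*s*sin(pi*s/3)/pi**2 + 3*s*cos(pi*s/3)/pi - 9*sin(pi*s/3)/pi**2 + 9*cos(pi*s/3)/pi + 162*cos(pi*s/3)/pi**3; evaluating from -3 to 3: ∫_{-3}^{3} (3*s**2 - s - 3) sin(pi*s/3) ds = (-162/pi**3 + 63/pi) - (-162/pi**3 + 81/pi) = -18/pi.
Hence Im(c_{1}) = (-1/6)·(-18/pi) = 3/pi.

3/pi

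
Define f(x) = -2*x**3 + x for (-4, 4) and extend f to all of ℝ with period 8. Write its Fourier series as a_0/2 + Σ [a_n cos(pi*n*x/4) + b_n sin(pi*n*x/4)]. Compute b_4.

b_4 = 1/4 ∫_{-4}^{4} f(x) sin(pi*x) dx.
f is odd and sin(pi*x) is odd, so the integrand is even and b_4 = 1/2 ∫_0^{4} f(x) sin(pi*x) dx.
Integrating by parts three times (tabular method), an antiderivative of (-2*x**3 + x) sin(pi*x) is 2*x**3*cos(pi*x)/pi - 6*x**2*sin(pi*x)/pi**2 - 12*x*cos(pi*x)/pi**3 - x*cos(pi*x)/pi + sin(pi*x)/pi**2 + 12*sin(pi*x)/pi**4; evaluating from 0 to 4: ∫_{0}^{4} (-2*x**3 + x) sin(pi*x) dx = (-48/pi**3 + 124/pi) - (0) = -48/pi**3 + 124/pi.
Hence b_4 = (1/2)·(-48/pi**3 + 124/pi) = -24/pi**3 + 62/pi.

-24/pi**3 + 62/pi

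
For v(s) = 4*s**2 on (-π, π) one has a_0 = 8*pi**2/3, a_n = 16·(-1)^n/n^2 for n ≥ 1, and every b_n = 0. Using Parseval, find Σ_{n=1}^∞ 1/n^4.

pi**4/90

Parseval: a_0^2/2 + Σ a_n^2 = (1/π) ∫_{-π}^{π} v(s)^2 ds = 32*pi**4/5.
Subtract a_0^2/2 = 32*pi**4/9: Σ a_n^2 = 128*pi**4/45.
Since a_n^2 = 256/n^4, Σ 1/n^4 = pi**4/90.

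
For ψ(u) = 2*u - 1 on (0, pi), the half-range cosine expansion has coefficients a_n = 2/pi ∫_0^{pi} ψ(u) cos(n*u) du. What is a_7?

-8/(49*pi)

a_7 = 2/pi ∫_0^{pi} (2*u - 1) cos(7*u) du.
Integrating by parts (boundary term plus one more integral), an antiderivative of (2*u - 1) cos(7*u) is 2*u*sin(7*u)/7 - sin(7*u)/7 + 2*cos(7*u)/49; evaluating from 0 to pi: ∫_{0}^{pi} (2*u - 1) cos(7*u) du = (-2/49) - (2/49) = -4/49.
Hence a_7 = (2/pi)·(-4/49) = -8/(49*pi).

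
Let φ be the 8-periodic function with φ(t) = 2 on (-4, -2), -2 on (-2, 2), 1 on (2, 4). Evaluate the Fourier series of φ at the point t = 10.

t = 10 differs from t = 2 by 1 full period(s), and the series is 8-periodic.
At t = 2 the one-sided limits are φ(2^-) = -2 and φ(2^+) = 1.
By Dirichlet's theorem the series converges to their average, [(-2) + (1)]/2 = -1/2.

-1/2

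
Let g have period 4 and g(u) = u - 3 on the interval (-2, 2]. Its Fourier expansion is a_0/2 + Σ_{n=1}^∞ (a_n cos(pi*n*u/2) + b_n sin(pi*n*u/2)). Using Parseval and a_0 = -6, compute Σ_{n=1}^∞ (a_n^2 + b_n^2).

Parseval: a_0^2/2 + Σ_{n≥1} (a_n^2+b_n^2) = 1/2 ∫_{-2}^{2} g(u)^2 du = 62/3.
Subtract a_0^2/2 = 18: Σ (a_n^2+b_n^2) = 8/3.

8/3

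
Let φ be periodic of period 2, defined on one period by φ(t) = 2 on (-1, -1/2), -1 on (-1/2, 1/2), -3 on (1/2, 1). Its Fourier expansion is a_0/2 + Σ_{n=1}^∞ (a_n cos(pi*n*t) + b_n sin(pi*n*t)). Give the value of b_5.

b_5 = ∫_{-1}^{1} φ(t) sin(5*pi*t) dt.
Split the integral at the breakpoints.
Directly, an antiderivative of (2) sin(5*pi*t) is -2*cos(5*pi*t)/(5*pi); evaluating from -1 to -1/2: ∫_{-1}^{-1/2} (2) sin(5*pi*t) dt = (0) - (2/(5*pi)) = -2/(5*pi).
Directly, an antiderivative of (-1) sin(5*pi*t) is cos(5*pi*t)/(5*pi); evaluating from -1/2 to 1/2: ∫_{-1/2}^{1/2} (-1) sin(5*pi*t) dt = (0) - (0) = 0.
Directly, an antiderivative of (-3) sin(5*pi*t) is 3*cos(5*pi*t)/(5*pi); evaluating from 1/2 to 1: ∫_{1/2}^{1} (-3) sin(5*pi*t) dt = (-3/(5*pi)) - (0) = -3/(5*pi).
Summing the pieces gives b_5 = -1/pi.

-1/pi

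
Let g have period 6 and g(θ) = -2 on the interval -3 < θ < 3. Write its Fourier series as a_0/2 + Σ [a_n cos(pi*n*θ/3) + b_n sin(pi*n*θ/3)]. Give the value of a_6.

a_6 = 1/3 ∫_{-3}^{3} g(θ) cos(2*pi*θ) dθ.
g is even and cos(2*pi*θ) is even, so the integrand is even and a_6 = 2/3 ∫_0^{3} g(θ) cos(2*pi*θ) dθ.
Directly, an antiderivative of (-2) cos(2*pi*θ) is -sin(2*pi*θ)/pi; evaluating from 0 to 3: ∫_{0}^{3} (-2) cos(2*pi*θ) dθ = (0) - (0) = 0.
Hence a_6 = (2/3)·(0) = 0.

0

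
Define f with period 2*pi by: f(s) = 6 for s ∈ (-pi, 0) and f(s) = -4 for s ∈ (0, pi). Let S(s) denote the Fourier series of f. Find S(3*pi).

1

s = 3*pi differs from s = -pi by 2 full period(s), and the series is 2*pi-periodic.
At s = -pi the one-sided limits are f(-pi^-) = -4 and f(-pi^+) = 6.
By Dirichlet's theorem the series converges to their average, [(-4) + (6)]/2 = 1.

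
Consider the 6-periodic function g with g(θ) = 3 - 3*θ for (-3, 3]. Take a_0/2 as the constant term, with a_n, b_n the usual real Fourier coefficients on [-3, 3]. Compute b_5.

b_5 = 1/3 ∫_{-3}^{3} g(θ) sin(5*pi*θ/3) dθ.
Integrating by parts (boundary term plus one more integral), an antiderivative of (3 - 3*θ) sin(5*pi*θ/3) is 9*θ*cos(5*pi*θ/3)/(5*pi) - 27*sin(5*pi*θ/3)/(25*pi**2) - 9*cos(5*pi*θ/3)/(5*pi); evaluating from -3 to 3: ∫_{-3}^{3} (3 - 3*θ) sin(5*pi*θ/3) dθ = (-18/(5*pi)) - (36/(5*pi)) = -54/(5*pi).
Hence b_5 = (1/3)·(-54/(5*pi)) = -18/(5*pi).

-18/(5*pi)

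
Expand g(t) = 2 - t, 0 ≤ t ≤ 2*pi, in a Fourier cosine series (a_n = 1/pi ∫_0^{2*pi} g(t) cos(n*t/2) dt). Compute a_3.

a_3 = 1/pi ∫_0^{2*pi} (2 - t) cos(3*t/2) dt.
Integrating by parts (boundary term plus one more integral), an antiderivative of (2 - t) cos(3*t/2) is -2*t*sin(3*t/2)/3 + 4*sin(3*t/2)/3 - 4*cos(3*t/2)/9; evaluating from 0 to 2*pi: ∫_{0}^{2*pi} (2 - t) cos(3*t/2) dt = (4/9) - (-4/9) = 8/9.
Hence a_3 = (1/pi)·(8/9) = 8/(9*pi).

8/(9*pi)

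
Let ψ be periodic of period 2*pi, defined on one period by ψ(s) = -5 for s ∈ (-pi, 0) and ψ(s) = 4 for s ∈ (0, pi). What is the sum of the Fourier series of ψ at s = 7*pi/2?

-5

s = 7*pi/2 differs from s = -pi/2 by 2 full period(s), and the series is 2*pi-periodic.
ψ is continuous at s = -pi/2 with value -5, so the series converges to -5 there.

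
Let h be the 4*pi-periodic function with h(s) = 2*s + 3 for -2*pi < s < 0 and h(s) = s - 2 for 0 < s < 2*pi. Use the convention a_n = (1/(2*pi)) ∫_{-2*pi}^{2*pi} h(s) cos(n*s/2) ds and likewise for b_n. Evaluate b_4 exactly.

-3/2

b_4 = (1/(2*pi)) ∫_{-2*pi}^{2*pi} h(s) sin(2*s) ds.
Split the integral at the breakpoints.
Integrating by parts (boundary term plus one more integral), an antiderivative of (2*s + 3) sin(2*s) is -s*cos(2*s) + sin(2*s)/2 - 3*cos(2*s)/2; evaluating from -2*pi to 0: ∫_{-2*pi}^{0} (2*s + 3) sin(2*s) ds = (-3/2) - (-3/2 + 2*pi) = -2*pi.
Integrating by parts (boundary term plus one more integral), an antiderivative of (s - 2) sin(2*s) is -s*cos(2*s)/2 + sin(2*s)/4 + cos(2*s); evaluating from 0 to 2*pi: ∫_{0}^{2*pi} (s - 2) sin(2*s) ds = (1 - pi) - (1) = -pi.
Summing the pieces and multiplying by (1/(2*pi)) gives b_4 = -3/2.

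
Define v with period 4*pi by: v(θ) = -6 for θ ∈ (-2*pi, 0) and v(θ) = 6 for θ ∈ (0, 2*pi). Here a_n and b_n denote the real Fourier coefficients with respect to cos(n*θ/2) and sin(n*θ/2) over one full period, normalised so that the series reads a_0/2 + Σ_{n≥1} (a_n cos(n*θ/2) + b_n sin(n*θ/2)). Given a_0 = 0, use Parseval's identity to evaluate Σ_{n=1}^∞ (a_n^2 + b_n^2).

Parseval: a_0^2/2 + Σ_{n≥1} (a_n^2+b_n^2) = (1/(2*pi)) ∫_{-2*pi}^{2*pi} v(θ)^2 dθ = 72.
Subtract a_0^2/2 = 0: Σ (a_n^2+b_n^2) = 72.

72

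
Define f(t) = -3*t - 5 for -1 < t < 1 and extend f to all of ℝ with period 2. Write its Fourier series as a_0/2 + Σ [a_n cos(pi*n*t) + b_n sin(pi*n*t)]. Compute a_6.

0

a_6 = ∫_{-1}^{1} f(t) cos(6*pi*t) dt.
Integrating by parts (boundary term plus one more integral), an antiderivative of (-3*t - 5) cos(6*pi*t) is -t*sin(6*pi*t)/(2*pi) - 5*sin(6*pi*t)/(6*pi) - cos(6*pi*t)/(12*pi**2); evaluating from -1 to 1: ∫_{-1}^{1} (-3*t - 5) cos(6*pi*t) dt = (-1/(12*pi**2)) - (-1/(12*pi**2)) = 0.
Hence a_6 = 0.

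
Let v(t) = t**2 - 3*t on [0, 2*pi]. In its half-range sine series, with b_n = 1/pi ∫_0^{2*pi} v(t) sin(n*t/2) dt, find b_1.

-12 - 32/pi + 8*pi

b_1 = 1/pi ∫_0^{2*pi} (t**2 - 3*t) sin(t/2) dt.
Integrating by parts twice (tabular method), an antiderivative of (t**2 - 3*t) sin(t/2) is -2*t**2*cos(t/2) + 8*t*sin(t/2) + 6*t*cos(t/2) - 12*sin(t/2) + 16*cos(t/2); evaluating from 0 to 2*pi: ∫_{0}^{2*pi} (t**2 - 3*t) sin(t/2) dt = (-12*pi - 16 + 8*pi**2) - (16) = -12*pi - 32 + 8*pi**2.
Hence b_1 = (1/pi)·(-12*pi - 32 + 8*pi**2) = -12 - 32/pi + 8*pi.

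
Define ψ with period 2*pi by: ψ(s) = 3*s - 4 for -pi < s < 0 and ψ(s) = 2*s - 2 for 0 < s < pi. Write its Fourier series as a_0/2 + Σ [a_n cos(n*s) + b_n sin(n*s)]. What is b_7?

(4 + 5*pi)/(7*pi)

b_7 = 1/pi ∫_{-pi}^{pi} ψ(s) sin(7*s) ds.
Split the integral at the breakpoints.
Integrating by parts (boundary term plus one more integral), an antiderivative of (3*s - 4) sin(7*s) is -3*s*cos(7*s)/7 + 3*sin(7*s)/49 + 4*cos(7*s)/7; evaluating from -pi to 0: ∫_{-pi}^{0} (3*s - 4) sin(7*s) ds = (4/7) - (-3*pi/7 - 4/7) = 8/7 + 3*pi/7.
Integrating by parts (boundary term plus one more integral), an antiderivative of (2*s - 2) sin(7*s) is -2*s*cos(7*s)/7 + 2*sin(7*s)/49 + 2*cos(7*s)/7; evaluating from 0 to pi: ∫_{0}^{pi} (2*s - 2) sin(7*s) ds = (-2/7 + 2*pi/7) - (2/7) = -4/7 + 2*pi/7.
Summing the pieces and multiplying by (1/pi) gives b_7 = (4 + 5*pi)/(7*pi).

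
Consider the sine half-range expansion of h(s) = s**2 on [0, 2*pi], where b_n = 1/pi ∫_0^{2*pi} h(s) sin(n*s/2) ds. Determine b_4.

b_4 = 1/pi ∫_0^{2*pi} (s**2) sin(2*s) ds.
Integrating by parts twice (tabular method), an antiderivative of (s**2) sin(2*s) is -s**2*cos(2*s)/2 + s*sin(2*s)/2 + cos(2*s)/4; evaluating from 0 to 2*pi: ∫_{0}^{2*pi} (s**2) sin(2*s) ds = (1/4 - 2*pi**2) - (1/4) = -2*pi**2.
Hence b_4 = (1/pi)·(-2*pi**2) = -2*pi.

-2*pi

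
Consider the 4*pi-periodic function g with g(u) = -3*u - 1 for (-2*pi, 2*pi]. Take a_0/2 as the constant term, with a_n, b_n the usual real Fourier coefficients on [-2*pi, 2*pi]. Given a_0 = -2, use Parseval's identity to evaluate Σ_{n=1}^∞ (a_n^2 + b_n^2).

Parseval: a_0^2/2 + Σ_{n≥1} (a_n^2+b_n^2) = (1/(2*pi)) ∫_{-2*pi}^{2*pi} g(u)^2 du = 2 + 24*pi**2.
Subtract a_0^2/2 = 2: Σ (a_n^2+b_n^2) = 24*pi**2.

24*pi**2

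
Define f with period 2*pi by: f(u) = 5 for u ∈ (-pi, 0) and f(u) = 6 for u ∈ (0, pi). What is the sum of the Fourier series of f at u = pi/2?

6

f is continuous at u = pi/2 with value 6, so the series converges to 6 there.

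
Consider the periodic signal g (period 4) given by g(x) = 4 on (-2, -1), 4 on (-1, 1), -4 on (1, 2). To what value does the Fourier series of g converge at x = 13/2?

x = 13/2 differs from x = -3/2 by 2 full period(s), and the series is 4-periodic.
g is continuous at x = -3/2 with value 4, so the series converges to 4 there.

4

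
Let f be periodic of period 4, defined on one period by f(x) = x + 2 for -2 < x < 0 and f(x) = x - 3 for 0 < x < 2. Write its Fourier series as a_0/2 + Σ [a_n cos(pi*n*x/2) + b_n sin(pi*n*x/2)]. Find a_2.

a_2 = 1/2 ∫_{-2}^{2} f(x) cos(pi*x) dx.
Split the integral at the breakpoints.
Integrating by parts (boundary term plus one more integral), an antiderivative of (x + 2) cos(pi*x) is x*sin(pi*x)/pi + 2*sin(pi*x)/pi + cos(pi*x)/pi**2; evaluating from -2 to 0: ∫_{-2}^{0} (x + 2) cos(pi*x) dx = (pi**(-2)) - (pi**(-2)) = 0.
Integrating by parts (boundary term plus one more integral), an antiderivative of (x - 3) cos(pi*x) is x*sin(pi*x)/pi - 3*sin(pi*x)/pi + cos(pi*x)/pi**2; evaluating from 0 to 2: ∫_{0}^{2} (x - 3) cos(pi*x) dx = (pi**(-2)) - (pi**(-2)) = 0.
Summing the pieces and multiplying by (1/2) gives a_2 = 0.

0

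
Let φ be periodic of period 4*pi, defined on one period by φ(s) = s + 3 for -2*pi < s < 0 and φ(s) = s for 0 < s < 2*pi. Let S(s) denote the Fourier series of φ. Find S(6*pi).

3/2

s = 6*pi differs from s = -2*pi by 2 full period(s), and the series is 4*pi-periodic.
At s = -2*pi the one-sided limits are φ(-2*pi^-) = 2*pi and φ(-2*pi^+) = 3 - 2*pi.
By Dirichlet's theorem the series converges to their average, [(2*pi) + (3 - 2*pi)]/2 = 3/2.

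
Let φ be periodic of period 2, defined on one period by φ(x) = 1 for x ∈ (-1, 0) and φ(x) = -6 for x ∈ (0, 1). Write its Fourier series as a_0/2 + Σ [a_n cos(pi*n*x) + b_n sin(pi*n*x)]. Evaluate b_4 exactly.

0

b_4 = ∫_{-1}^{1} φ(x) sin(4*pi*x) dx.
Split the integral at the breakpoints.
Directly, an antiderivative of (1) sin(4*pi*x) is -cos(4*pi*x)/(4*pi); evaluating from -1 to 0: ∫_{-1}^{0} (1) sin(4*pi*x) dx = (-1/(4*pi)) - (-1/(4*pi)) = 0.
Directly, an antiderivative of (-6) sin(4*pi*x) is 3*cos(4*pi*x)/(2*pi); evaluating from 0 to 1: ∫_{0}^{1} (-6) sin(4*pi*x) dx = (3/(2*pi)) - (3/(2*pi)) = 0.
Summing the pieces gives b_4 = 0.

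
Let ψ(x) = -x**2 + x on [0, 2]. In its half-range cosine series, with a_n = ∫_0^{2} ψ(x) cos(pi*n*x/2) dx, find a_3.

a_3 = ∫_0^{2} (-x**2 + x) cos(3*pi*x/2) dx.
Integrating by parts twice (tabular method), an antiderivative of (-x**2 + x) cos(3*pi*x/2) is -2*x**2*sin(3*pi*x/2)/(3*pi) + 2*x*sin(3*pi*x/2)/(3*pi) - 8*x*cos(3*pi*x/2)/(9*pi**2) + 16*sin(3*pi*x/2)/(27*pi**3) + 4*cos(3*pi*x/2)/(9*pi**2); evaluating from 0 to 2: ∫_{0}^{2} (-x**2 + x) cos(3*pi*x/2) dx = (4/(3*pi**2)) - (4/(9*pi**2)) = 8/(9*pi**2).
Hence a_3 = 8/(9*pi**2).

8/(9*pi**2)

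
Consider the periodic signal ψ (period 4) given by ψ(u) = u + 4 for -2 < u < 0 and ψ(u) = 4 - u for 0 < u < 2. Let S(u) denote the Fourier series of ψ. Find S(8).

4

u = 8 differs from u = 0 by 2 full period(s), and the series is 4-periodic.
ψ is continuous at u = 0 with value 4, so the series converges to 4 there.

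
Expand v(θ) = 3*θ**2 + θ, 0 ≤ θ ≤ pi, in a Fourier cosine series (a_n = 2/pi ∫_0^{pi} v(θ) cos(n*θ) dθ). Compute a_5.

4*(-3*pi - 1)/(25*pi)

a_5 = 2/pi ∫_0^{pi} (3*θ**2 + θ) cos(5*θ) dθ.
Integrating by parts twice (tabular method), an antiderivative of (3*θ**2 + θ) cos(5*θ) is 3*θ**2*sin(5*θ)/5 + θ*sin(5*θ)/5 + 6*θ*cos(5*θ)/25 - 6*sin(5*θ)/125 + cos(5*θ)/25; evaluating from 0 to pi: ∫_{0}^{pi} (3*θ**2 + θ) cos(5*θ) dθ = (-6*pi/25 - 1/25) - (1/25) = -6*pi/25 - 2/25.
Hence a_5 = (2/pi)·(-6*pi/25 - 2/25) = 4*(-3*pi - 1)/(25*pi).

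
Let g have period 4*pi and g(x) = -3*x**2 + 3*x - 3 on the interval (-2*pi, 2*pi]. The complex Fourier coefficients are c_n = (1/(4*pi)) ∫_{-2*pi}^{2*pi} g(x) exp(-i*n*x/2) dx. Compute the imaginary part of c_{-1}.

Since g is real-valued, Im(c_{-1}) = -(1/(4*pi)) ∫_{-2*pi}^{2*pi} g(x) sin(-x/2) dx = b_{1}/2.
Integrating by parts twice (tabular method), an antiderivative of (-3*x**2 + 3*x - 3) sin(-x/2) is -6*x**2*cos(x/2) + 24*x*sin(x/2) + 6*x*cos(x/2) - 12*sin(x/2) + 42*cos(x/2); evaluating from -2*pi to 2*pi: ∫_{-2*pi}^{2*pi} (-3*x**2 + 3*x - 3) sin(-x/2) dx = (-42 - 12*pi + 24*pi**2) - (-42 + 12*pi + 24*pi**2) = -24*pi.
Hence Im(c_{-1}) = (-1/(4*pi))·(-24*pi) = 6.

6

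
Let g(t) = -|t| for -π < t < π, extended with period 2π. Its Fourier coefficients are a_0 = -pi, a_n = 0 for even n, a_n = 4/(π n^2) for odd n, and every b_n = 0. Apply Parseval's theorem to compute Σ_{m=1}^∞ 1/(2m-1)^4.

pi**4/96

Parseval: a_0^2/2 + Σ a_n^2 = (1/π) ∫_{-π}^{π} g(t)^2 dt = 2*pi**2/3.
Subtract a_0^2/2 = pi**2/2: Σ a_n^2 = pi**2/6.
Only odd n contribute, with a_n^2 = 16/(π^2 n^4), so Σ_{m≥1} 1/(2m-1)^4 = π^2·(pi**2/6)/16 = pi**4/96.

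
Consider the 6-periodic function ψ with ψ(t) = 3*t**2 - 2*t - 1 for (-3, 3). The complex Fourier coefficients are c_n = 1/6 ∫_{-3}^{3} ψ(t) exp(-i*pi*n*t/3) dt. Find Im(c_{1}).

Since ψ is real-valued, Im(c_{1}) = -1/6 ∫_{-3}^{3} ψ(t) sin(pi*t/3) dt = -b_{1}/2.
Integrating by parts twice (tabular method), an antiderivative of (3*t**2 - 2*t - 1) sin(pi*t/3) is -9*t**2*cos(pi*t/3)/pi + 54*t*sin(pi*t/3)/pi**2 + 6*t*cos(pi*t/3)/pi - 18*sin(pi*t/3)/pi**2 + 3*cos(pi*t/3)/pi + 162*cos(pi*t/3)/pi**3; evaluating from -3 to 3: ∫_{-3}^{3} (3*t**2 - 2*t - 1) sin(pi*t/3) dt = (-162/pi**3 + 60/pi) - (-162/pi**3 + 96/pi) = -36/pi.
Hence Im(c_{1}) = (-1/6)·(-36/pi) = 6/pi.

6/pi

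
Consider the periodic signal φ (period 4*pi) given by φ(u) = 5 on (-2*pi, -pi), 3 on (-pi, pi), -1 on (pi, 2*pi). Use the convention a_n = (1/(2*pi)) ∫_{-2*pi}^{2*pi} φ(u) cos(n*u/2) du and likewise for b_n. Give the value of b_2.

6/pi

b_2 = (1/(2*pi)) ∫_{-2*pi}^{2*pi} φ(u) sin(u) du.
Split the integral at the breakpoints.
Directly, an antiderivative of (5) sin(u) is -5*cos(u); evaluating from -2*pi to -pi: ∫_{-2*pi}^{-pi} (5) sin(u) du = (5) - (-5) = 10.
Directly, an antiderivative of (3) sin(u) is -3*cos(u); evaluating from -pi to pi: ∫_{-pi}^{pi} (3) sin(u) du = (3) - (3) = 0.
Directly, an antiderivative of (-1) sin(u) is cos(u); evaluating from pi to 2*pi: ∫_{pi}^{2*pi} (-1) sin(u) du = (1) - (-1) = 2.
Summing the pieces and multiplying by (1/(2*pi)) gives b_2 = 6/pi.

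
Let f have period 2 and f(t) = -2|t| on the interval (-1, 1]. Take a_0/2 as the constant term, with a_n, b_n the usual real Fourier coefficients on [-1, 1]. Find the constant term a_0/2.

-1

a_0 = ∫_{-1}^{1} f(t) dt = -2.
So the constant term a_0/2 = -1.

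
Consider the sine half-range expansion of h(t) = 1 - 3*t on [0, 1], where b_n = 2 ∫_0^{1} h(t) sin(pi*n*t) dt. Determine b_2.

3/pi

b_2 = 2 ∫_0^{1} (1 - 3*t) sin(2*pi*t) dt.
Integrating by parts (boundary term plus one more integral), an antiderivative of (1 - 3*t) sin(2*pi*t) is 3*t*cos(2*pi*t)/(2*pi) - 3*sin(2*pi*t)/(4*pi**2) - cos(2*pi*t)/(2*pi); evaluating from 0 to 1: ∫_{0}^{1} (1 - 3*t) sin(2*pi*t) dt = (1/pi) - (-1/(2*pi)) = 3/(2*pi).
Hence b_2 = 2·(3/(2*pi)) = 3/pi.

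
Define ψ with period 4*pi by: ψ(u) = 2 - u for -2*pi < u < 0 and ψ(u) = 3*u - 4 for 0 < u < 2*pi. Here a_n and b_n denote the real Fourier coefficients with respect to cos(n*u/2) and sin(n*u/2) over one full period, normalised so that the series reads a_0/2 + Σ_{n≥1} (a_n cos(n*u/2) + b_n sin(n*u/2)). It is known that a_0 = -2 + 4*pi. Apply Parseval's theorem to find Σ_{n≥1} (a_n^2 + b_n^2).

-12*pi + 18 + 16*pi**2/3

Parseval: a_0^2/2 + Σ_{n≥1} (a_n^2+b_n^2) = (1/(2*pi)) ∫_{-2*pi}^{2*pi} ψ(u)^2 du = -20*pi + 20 + 40*pi**2/3.
Subtract a_0^2/2 = 2*(1 - 2*pi)**2: Σ (a_n^2+b_n^2) = -12*pi + 18 + 16*pi**2/3.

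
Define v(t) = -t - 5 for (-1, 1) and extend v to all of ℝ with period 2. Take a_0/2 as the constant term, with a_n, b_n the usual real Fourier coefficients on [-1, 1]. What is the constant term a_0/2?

a_0 = ∫_{-1}^{1} v(t) dt = -10.
So the constant term a_0/2 = -5.

-5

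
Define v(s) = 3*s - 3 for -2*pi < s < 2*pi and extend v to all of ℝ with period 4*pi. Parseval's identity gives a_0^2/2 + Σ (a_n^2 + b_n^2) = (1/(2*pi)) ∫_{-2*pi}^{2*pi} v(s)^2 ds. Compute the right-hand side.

(1/(2*pi)) ∫_{-2*pi}^{2*pi} v(s)^2 ds = (1/(2*pi)) · (36*pi + 48*pi**3) = 18 + 24*pi**2.

18 + 24*pi**2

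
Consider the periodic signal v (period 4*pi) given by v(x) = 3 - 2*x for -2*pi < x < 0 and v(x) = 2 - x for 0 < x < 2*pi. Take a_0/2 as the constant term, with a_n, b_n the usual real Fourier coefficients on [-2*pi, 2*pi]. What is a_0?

a_0 = (1/(2*pi)) ∫_{-2*pi}^{2*pi} v(x) dx = (1/(2*pi)) · (2*pi*(pi + 5)) = pi + 5.

pi + 5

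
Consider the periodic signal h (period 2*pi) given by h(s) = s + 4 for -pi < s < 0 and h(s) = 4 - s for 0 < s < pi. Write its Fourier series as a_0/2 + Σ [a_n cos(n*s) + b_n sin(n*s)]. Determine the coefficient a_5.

4/(25*pi)

a_5 = 1/pi ∫_{-pi}^{pi} h(s) cos(5*s) ds.
h is even and cos(5*s) is even, so the integrand is even and a_5 = 2/pi ∫_0^{pi} h(s) cos(5*s) ds.
Integrating by parts (boundary term plus one more integral), an antiderivative of (4 - s) cos(5*s) is -s*sin(5*s)/5 + 4*sin(5*s)/5 - cos(5*s)/25; evaluating from 0 to pi: ∫_{0}^{pi} (4 - s) cos(5*s) ds = (1/25) - (-1/25) = 2/25.
Hence a_5 = (2/pi)·(2/25) = 4/(25*pi).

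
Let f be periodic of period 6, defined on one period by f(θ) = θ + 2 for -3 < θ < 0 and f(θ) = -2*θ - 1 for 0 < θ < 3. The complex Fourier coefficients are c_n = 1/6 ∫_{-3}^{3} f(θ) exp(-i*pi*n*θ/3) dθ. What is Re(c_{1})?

Since f is real-valued, Re(c_{1}) = 1/6 ∫_{-3}^{3} f(θ) cos(pi*θ/3) dθ = a_{1}/2.
Split the integral at the breakpoints.
Integrating by parts (boundary term plus one more integral), an antiderivative of (θ + 2) cos(pi*θ/3) is 3*θ*sin(pi*θ/3)/pi + 6*sin(pi*θ/3)/pi + 9*cos(pi*θ/3)/pi**2; evaluating from -3 to 0: ∫_{-3}^{0} (θ + 2) cos(pi*θ/3) dθ = (9/pi**2) - (-9/pi**2) = 18/pi**2.
Integrating by parts (boundary term plus one more integral), an antiderivative of (-2*θ - 1) cos(pi*θ/3) is -6*θ*sin(pi*θ/3)/pi - 3*sin(pi*θ/3)/pi - 18*cos(pi*θ/3)/pi**2; evaluating from 0 to 3: ∫_{0}^{3} (-2*θ - 1) cos(pi*θ/3) dθ = (18/pi**2) - (-18/pi**2) = 36/pi**2.
So ∫_{-3}^{3} f(θ) cos(pi*θ/3) dθ = 54/pi**2.
Hence Re(c_{1}) = (1/6)·(54/pi**2) = 9/pi**2.

9/pi**2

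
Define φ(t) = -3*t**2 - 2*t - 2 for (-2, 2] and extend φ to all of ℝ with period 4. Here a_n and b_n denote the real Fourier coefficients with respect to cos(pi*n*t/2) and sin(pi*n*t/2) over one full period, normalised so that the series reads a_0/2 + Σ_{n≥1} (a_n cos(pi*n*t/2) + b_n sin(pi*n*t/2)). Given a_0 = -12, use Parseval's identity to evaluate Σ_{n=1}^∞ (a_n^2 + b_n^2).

544/15

Parseval: a_0^2/2 + Σ_{n≥1} (a_n^2+b_n^2) = 1/2 ∫_{-2}^{2} φ(t)^2 dt = 1624/15.
Subtract a_0^2/2 = 72: Σ (a_n^2+b_n^2) = 544/15.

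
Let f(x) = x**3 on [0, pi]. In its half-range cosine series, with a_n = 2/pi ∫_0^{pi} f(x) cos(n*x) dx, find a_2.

a_2 = 2/pi ∫_0^{pi} (x**3) cos(2*x) dx.
Integrating by parts three times (tabular method), an antiderivative of (x**3) cos(2*x) is x**3*sin(2*x)/2 + 3*x**2*cos(2*x)/4 - 3*x*sin(2*x)/4 - 3*cos(2*x)/8; evaluating from 0 to pi: ∫_{0}^{pi} (x**3) cos(2*x) dx = (-3/8 + 3*pi**2/4) - (-3/8) = 3*pi**2/4.
Hence a_2 = (2/pi)·(3*pi**2/4) = 3*pi/2.

3*pi/2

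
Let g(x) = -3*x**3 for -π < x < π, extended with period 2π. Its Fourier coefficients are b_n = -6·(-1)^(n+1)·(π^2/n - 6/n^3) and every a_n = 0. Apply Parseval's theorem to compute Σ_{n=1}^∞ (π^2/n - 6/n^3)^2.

Parseval: Σ b_n^2 = (1/π) ∫_{-π}^{π} g(x)^2 dx = 18*pi**6/7.
b_n^2 = 36·(π^2/n - 6/n^3)^2, so the sum equals (18*pi**6/7)/36 = pi**6/14.

pi**6/14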